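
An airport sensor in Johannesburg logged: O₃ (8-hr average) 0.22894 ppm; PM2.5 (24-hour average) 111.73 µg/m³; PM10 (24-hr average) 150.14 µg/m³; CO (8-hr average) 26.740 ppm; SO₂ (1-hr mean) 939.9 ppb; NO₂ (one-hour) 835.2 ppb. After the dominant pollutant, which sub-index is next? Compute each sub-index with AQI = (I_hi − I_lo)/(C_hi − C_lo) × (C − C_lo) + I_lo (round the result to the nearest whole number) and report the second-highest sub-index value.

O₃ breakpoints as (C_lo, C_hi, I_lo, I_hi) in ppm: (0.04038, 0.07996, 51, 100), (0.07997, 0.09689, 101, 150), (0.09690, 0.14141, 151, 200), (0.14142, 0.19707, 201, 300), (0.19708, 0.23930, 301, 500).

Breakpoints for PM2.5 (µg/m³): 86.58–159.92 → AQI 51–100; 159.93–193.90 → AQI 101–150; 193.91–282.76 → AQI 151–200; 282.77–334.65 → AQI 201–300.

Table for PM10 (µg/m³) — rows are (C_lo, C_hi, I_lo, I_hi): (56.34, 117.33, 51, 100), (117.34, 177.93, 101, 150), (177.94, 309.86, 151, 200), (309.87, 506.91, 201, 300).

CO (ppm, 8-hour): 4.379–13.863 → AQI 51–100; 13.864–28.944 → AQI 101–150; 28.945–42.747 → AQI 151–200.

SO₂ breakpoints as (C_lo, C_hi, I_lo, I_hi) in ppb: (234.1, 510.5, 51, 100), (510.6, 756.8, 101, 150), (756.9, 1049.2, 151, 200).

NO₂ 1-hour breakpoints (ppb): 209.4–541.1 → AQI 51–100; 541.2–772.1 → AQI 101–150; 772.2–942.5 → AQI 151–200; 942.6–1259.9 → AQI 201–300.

O₃: row 0.19708–0.23930 (AQI 301–500). (500−301)·(0.22894−0.19708)/(0.23930−0.19708) + 301 = 199·0.03186/0.04222 + 301 ≈ 451.17 → 451.
PM2.5 111.73: bracket 86.58–159.92 → index 51–100; slope 49/73.34, offset 25.15.
AQI = 51 + 49/73.34·25.15 ≈ 67.80 ⇒ 68.
PM10: row 117.34–177.93 (AQI 101–150). (150−101)·(150.14−117.34)/(177.93−117.34) + 101 = 49·32.80/60.59 + 101 ≈ 127.53 → 128.
CO 26.740: bracket 13.864–28.944 → index 101–150; slope 49/15.080, offset 12.876.
AQI = 101 + 49/15.080·12.876 ≈ 142.84 ⇒ 143.
SO₂ 939.9: bracket 756.9–1049.2 → index 151–200; slope 49/292.3, offset 183.0.
AQI = 151 + 49/292.3·183.0 ≈ 181.68 ⇒ 182.
NO₂ 835.2: bracket 772.2–942.5 → index 151–200; slope 49/170.3, offset 63.0.
AQI = 151 + 49/170.3·63.0 ≈ 169.13 ⇒ 169.
Sub-indices: O₃→451, PM2.5→68, PM10→128, CO→143, SO₂→182, NO₂→169. Ranked high→low: 451, 182, 169, 143, 128, 68. Second-highest sub-index = 182.

182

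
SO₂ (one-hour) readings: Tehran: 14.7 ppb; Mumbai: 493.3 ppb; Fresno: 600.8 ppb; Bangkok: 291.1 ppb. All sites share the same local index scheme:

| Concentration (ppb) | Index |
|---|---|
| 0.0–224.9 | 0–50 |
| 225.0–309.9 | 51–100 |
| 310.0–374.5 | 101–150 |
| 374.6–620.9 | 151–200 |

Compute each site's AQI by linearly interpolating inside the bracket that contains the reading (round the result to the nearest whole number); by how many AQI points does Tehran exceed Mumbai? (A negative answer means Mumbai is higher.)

Tehran: row 0.0–224.9 (AQI 0–50). (50−0)·(14.7−0.0)/(224.9−0.0) + 0 = 50·14.7/224.9 + 0 ≈ 3.27 → 3.
Mumbai: 493.3 lies in 374.6–620.9, so I_lo=151, I_hi=200, C_lo=374.6, C_hi=620.9.
(200−151)/(620.9−374.6) × (493.3−374.6) + 151 = 49/246.3 × 118.7 + 151 ≈ 174.61 → 175.
Fresno: row 374.6–620.9 (AQI 151–200). (200−151)·(600.8−374.6)/(620.9−374.6) + 151 = 49·226.2/246.3 + 151 ≈ 196.00 → 196.
Bangkok: row 225.0–309.9 (AQI 51–100). (100−51)·(291.1−225.0)/(309.9−225.0) + 51 = 49·66.1/84.9 + 51 ≈ 89.15 → 89.
AQIs: Tehran=3, Mumbai=175, Fresno=196, Bangkok=89. Tehran (3) − Mumbai (175) = -172.

-172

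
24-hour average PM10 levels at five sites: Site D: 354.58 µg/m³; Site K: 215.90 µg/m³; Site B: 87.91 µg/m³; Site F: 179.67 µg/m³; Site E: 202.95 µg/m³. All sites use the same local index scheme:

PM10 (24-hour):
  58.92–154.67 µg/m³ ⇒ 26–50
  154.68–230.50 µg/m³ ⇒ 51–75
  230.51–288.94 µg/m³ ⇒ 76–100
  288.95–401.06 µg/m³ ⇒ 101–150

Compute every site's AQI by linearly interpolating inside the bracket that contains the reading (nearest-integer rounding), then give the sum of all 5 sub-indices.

Site D 354.58: bracket 288.95–401.06 → index 101–150; slope 49/112.11, offset 65.63.
AQI = 101 + 49/112.11·65.63 ≈ 129.68 ⇒ 130.
Site K: 215.90 lies in 154.68–230.50, so I_lo=51, I_hi=75, C_lo=154.68, C_hi=230.50.
(75−51)/(230.50−154.68) × (215.90−154.68) + 51 = 24/75.82 × 61.22 + 51 ≈ 70.38 → 70.
Site B: row 58.92–154.67 (AQI 26–50). (50−26)·(87.91−58.92)/(154.67−58.92) + 26 = 24·28.99/95.75 + 26 ≈ 33.27 → 33.
Site F 179.67: bracket 154.68–230.50 → index 51–75; slope 24/75.82, offset 24.99.
AQI = 51 + 24/75.82·24.99 ≈ 58.91 ⇒ 59.
Site E: row 154.68–230.50 (AQI 51–75). (75−51)·(202.95−154.68)/(230.50−154.68) + 51 = 24·48.27/75.82 + 51 ≈ 66.28 → 66.
AQIs: Site D=130, Site K=70, Site B=33, Site F=59, Site E=66. Sum = 130 + 70 + 33 + 59 + 66 = 358.

358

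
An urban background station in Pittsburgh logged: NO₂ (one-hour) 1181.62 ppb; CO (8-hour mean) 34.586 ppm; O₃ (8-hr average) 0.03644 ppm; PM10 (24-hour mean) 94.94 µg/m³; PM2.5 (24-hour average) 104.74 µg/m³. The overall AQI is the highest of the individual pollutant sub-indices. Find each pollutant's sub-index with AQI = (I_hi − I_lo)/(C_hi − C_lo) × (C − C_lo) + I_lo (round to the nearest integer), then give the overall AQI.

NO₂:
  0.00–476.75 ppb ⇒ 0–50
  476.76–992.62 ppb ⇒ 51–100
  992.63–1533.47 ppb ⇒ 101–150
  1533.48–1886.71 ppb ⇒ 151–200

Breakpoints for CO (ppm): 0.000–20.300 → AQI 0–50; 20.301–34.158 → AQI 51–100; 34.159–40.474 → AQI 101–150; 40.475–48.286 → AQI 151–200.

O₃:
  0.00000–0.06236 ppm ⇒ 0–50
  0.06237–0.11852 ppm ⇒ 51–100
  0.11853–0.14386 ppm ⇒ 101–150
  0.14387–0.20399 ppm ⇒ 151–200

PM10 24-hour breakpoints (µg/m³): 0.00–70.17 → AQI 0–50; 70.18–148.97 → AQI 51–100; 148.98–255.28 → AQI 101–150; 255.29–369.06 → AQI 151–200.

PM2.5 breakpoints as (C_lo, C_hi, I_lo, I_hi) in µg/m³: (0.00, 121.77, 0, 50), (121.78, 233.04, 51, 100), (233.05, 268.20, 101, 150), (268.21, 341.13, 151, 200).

118

NO₂: 1181.62 lies in 992.63–1533.47, so I_lo=101, I_hi=150, C_lo=992.63, C_hi=1533.47.
(150−101)/(1533.47−992.63) × (1181.62−992.63) + 101 = 49/540.84 × 188.99 + 101 ≈ 118.12 → 118.
CO: row 34.159–40.474 (AQI 101–150). (150−101)·(34.586−34.159)/(40.474−34.159) + 101 = 49·0.427/6.315 + 101 ≈ 104.31 → 104.
O₃: 0.03644 ∈ [0.00000, 0.06236] ↔ index [0, 50].
0 + (0.03644−0.00000)·(50−0)/(0.06236−0.00000) = 0 + 0.03644·50/0.06236 ≈ 29.22, so AQI = 29.
PM10: 94.94 lies in 70.18–148.97, so I_lo=51, I_hi=100, C_lo=70.18, C_hi=148.97.
(100−51)/(148.97−70.18) × (94.94−70.18) + 51 = 49/78.79 × 24.76 + 51 ≈ 66.40 → 66.
PM2.5: row 0.00–121.77 (AQI 0–50). (50−0)·(104.74−0.00)/(121.77−0.00) + 0 = 50·104.74/121.77 + 0 ≈ 43.01 → 43.
Sub-indices: NO₂→118, CO→104, O₃→29, PM10→66, PM2.5→43. Overall AQI = max = 118; dominant pollutant is NO₂.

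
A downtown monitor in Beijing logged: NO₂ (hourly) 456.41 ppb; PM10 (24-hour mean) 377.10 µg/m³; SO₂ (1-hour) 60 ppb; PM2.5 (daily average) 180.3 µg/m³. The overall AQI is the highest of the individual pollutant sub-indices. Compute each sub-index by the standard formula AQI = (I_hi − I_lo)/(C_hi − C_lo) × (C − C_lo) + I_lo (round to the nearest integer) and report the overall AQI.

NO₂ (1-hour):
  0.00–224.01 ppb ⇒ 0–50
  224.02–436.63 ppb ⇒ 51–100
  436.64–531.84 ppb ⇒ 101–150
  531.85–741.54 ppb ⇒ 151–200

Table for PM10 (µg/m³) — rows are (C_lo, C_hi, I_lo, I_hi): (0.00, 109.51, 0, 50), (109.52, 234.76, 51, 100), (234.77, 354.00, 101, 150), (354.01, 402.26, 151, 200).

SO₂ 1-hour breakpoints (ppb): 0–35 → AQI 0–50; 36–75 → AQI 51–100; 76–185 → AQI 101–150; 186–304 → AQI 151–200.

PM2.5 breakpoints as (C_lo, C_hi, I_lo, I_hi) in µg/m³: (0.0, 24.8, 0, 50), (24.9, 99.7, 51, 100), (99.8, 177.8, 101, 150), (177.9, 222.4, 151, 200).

174

NO₂ 456.41: bracket 436.64–531.84 → index 101–150; slope 49/95.20, offset 19.77.
AQI = 101 + 49/95.20·19.77 ≈ 111.18 ⇒ 111.
PM10: 377.10 ∈ [354.01, 402.26] ↔ index [151, 200].
151 + (377.10−354.01)·(200−151)/(402.26−354.01) = 151 + 23.09·49/48.25 ≈ 174.45, so AQI = 174.
SO₂: 60 lies in 36–75, so I_lo=51, I_hi=100, C_lo=36, C_hi=75.
(100−51)/(75−36) × (60−36) + 51 = 49/39 × 24 + 51 ≈ 81.15 → 81.
PM2.5 180.3: bracket 177.9–222.4 → index 151–200; slope 49/44.5, offset 2.4.
AQI = 151 + 49/44.5·2.4 ≈ 153.64 ⇒ 154.
Sub-indices: NO₂→111, PM10→174, SO₂→81, PM2.5→154. Overall AQI = max = 174; dominant pollutant is PM10.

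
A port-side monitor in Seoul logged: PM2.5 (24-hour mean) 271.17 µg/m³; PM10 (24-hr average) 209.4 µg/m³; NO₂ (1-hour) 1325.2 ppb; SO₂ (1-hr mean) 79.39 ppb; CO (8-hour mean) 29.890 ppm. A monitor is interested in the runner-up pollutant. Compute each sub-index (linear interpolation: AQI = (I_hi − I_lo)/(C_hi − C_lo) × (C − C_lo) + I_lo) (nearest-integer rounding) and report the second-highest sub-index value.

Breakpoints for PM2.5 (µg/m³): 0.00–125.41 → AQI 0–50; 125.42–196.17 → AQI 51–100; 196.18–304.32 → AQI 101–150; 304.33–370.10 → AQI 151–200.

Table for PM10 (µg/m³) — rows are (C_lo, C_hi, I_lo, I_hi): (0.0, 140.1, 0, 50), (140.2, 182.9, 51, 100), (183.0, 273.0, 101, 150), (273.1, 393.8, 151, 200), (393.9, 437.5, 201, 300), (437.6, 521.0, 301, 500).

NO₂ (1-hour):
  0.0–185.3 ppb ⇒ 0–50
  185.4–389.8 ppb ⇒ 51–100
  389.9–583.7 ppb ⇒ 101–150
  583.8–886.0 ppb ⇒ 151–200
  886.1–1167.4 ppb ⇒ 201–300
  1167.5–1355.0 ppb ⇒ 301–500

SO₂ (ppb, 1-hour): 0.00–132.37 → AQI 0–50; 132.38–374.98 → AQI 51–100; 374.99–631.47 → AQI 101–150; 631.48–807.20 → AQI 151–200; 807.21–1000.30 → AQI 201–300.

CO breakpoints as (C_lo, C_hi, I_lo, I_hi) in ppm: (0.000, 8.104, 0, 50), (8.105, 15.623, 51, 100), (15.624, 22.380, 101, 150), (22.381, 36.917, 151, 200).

176

PM2.5 271.17: bracket 196.18–304.32 → index 101–150; slope 49/108.14, offset 74.99.
AQI = 101 + 49/108.14·74.99 ≈ 134.98 ⇒ 135.
PM10: 209.4 lies in 183.0–273.0, so I_lo=101, I_hi=150, C_lo=183.0, C_hi=273.0.
(150−101)/(273.0−183.0) × (209.4−183.0) + 101 = 49/90.0 × 26.4 + 101 ≈ 115.37 → 115.
NO₂: 1325.2 lies in 1167.5–1355.0, so I_lo=301, I_hi=500, C_lo=1167.5, C_hi=1355.0.
(500−301)/(1355.0−1167.5) × (1325.2−1167.5) + 301 = 199/187.5 × 157.7 + 301 ≈ 468.37 → 468.
SO₂: 79.39 lies in 0.00–132.37, so I_lo=0, I_hi=50, C_lo=0.00, C_hi=132.37.
(50−0)/(132.37−0.00) × (79.39−0.00) + 0 = 50/132.37 × 79.39 + 0 ≈ 29.99 → 30.
CO: row 22.381–36.917 (AQI 151–200). (200−151)·(29.890−22.381)/(36.917−22.381) + 151 = 49·7.509/14.536 + 151 ≈ 176.31 → 176.
Sub-indices: PM2.5→135, PM10→115, NO₂→468, SO₂→30, CO→176. Ranked high→low: 468, 176, 135, 115, 30. Second-highest sub-index = 176.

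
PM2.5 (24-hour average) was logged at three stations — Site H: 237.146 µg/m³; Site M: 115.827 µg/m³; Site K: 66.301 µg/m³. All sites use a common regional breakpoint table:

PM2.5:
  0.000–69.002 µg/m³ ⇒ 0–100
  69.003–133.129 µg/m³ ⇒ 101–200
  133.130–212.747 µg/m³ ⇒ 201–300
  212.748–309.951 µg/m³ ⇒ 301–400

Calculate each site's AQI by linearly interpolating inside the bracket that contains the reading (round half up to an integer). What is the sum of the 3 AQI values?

Site H: row 212.748–309.951 (AQI 301–400). (400−301)·(237.146−212.748)/(309.951−212.748) + 301 = 99·24.398/97.203 + 301 ≈ 325.85 → 326.
Site M: row 69.003–133.129 (AQI 101–200). (200−101)·(115.827−69.003)/(133.129−69.003) + 101 = 99·46.824/64.126 + 101 ≈ 173.29 → 173.
Site K: row 0.000–69.002 (AQI 0–100). (100−0)·(66.301−0.000)/(69.002−0.000) + 0 = 100·66.301/69.002 + 0 ≈ 96.09 → 96.
AQIs: Site H=326, Site M=173, Site K=96. Sum = 326 + 173 + 96 = 595.

595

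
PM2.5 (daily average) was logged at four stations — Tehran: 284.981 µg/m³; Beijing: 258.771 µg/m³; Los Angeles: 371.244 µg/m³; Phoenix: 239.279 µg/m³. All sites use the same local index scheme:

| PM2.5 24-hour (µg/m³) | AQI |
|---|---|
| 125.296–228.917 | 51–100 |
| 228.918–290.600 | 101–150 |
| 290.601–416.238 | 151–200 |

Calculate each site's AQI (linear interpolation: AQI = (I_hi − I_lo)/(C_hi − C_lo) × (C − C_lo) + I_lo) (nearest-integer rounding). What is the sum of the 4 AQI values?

562

Tehran 284.981: bracket 228.918–290.600 → index 101–150; slope 49/61.682, offset 56.063.
AQI = 101 + 49/61.682·56.063 ≈ 145.54 ⇒ 146.
Beijing: 258.771 ∈ [228.918, 290.600] ↔ index [101, 150].
101 + (258.771−228.918)·(150−101)/(290.600−228.918) = 101 + 29.853·49/61.682 ≈ 124.72, so AQI = 125.
Los Angeles: row 290.601–416.238 (AQI 151–200). (200−151)·(371.244−290.601)/(416.238−290.601) + 151 = 49·80.643/125.637 + 151 ≈ 182.45 → 182.
Phoenix: row 228.918–290.600 (AQI 101–150). (150−101)·(239.279−228.918)/(290.600−228.918) + 101 = 49·10.361/61.682 + 101 ≈ 109.23 → 109.
AQIs: Tehran=146, Beijing=125, Los Angeles=182, Phoenix=109. Sum = 146 + 125 + 182 + 109 = 562.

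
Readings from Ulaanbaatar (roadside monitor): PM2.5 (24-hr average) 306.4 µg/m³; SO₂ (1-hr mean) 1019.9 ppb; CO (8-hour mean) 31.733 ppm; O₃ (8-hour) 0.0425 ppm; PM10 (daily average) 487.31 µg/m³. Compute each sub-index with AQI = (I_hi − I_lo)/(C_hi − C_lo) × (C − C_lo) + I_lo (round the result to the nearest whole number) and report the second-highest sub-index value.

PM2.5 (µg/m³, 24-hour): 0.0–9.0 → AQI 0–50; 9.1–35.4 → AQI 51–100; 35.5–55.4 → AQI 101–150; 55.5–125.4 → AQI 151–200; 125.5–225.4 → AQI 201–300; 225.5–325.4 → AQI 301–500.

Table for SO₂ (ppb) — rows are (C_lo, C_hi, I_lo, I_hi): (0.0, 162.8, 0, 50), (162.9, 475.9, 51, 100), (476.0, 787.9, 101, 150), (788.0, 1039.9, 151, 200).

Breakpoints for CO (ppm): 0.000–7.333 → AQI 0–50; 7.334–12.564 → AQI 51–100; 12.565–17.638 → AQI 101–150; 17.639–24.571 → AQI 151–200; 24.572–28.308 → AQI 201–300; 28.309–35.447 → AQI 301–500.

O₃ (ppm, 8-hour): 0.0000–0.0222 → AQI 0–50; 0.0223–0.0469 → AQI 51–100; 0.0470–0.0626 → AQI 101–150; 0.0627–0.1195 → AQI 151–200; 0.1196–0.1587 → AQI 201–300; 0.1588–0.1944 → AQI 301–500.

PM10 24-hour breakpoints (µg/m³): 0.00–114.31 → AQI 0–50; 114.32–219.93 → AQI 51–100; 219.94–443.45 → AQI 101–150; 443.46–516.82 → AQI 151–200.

PM2.5 306.4: bracket 225.5–325.4 → index 301–500; slope 199/99.9, offset 80.9.
AQI = 301 + 199/99.9·80.9 ≈ 462.15 ⇒ 462.
SO₂: 1019.9 lies in 788.0–1039.9, so I_lo=151, I_hi=200, C_lo=788.0, C_hi=1039.9.
(200−151)/(1039.9−788.0) × (1019.9−788.0) + 151 = 49/251.9 × 231.9 + 151 ≈ 196.11 → 196.
CO: row 28.309–35.447 (AQI 301–500). (500−301)·(31.733−28.309)/(35.447−28.309) + 301 = 199·3.424/7.138 + 301 ≈ 396.46 → 396.
O₃: row 0.0223–0.0469 (AQI 51–100). (100−51)·(0.0425−0.0223)/(0.0469−0.0223) + 51 = 49·0.0202/0.0246 + 51 ≈ 91.24 → 91.
PM10: 487.31 ∈ [443.46, 516.82] ↔ index [151, 200].
151 + (487.31−443.46)·(200−151)/(516.82−443.46) = 151 + 43.85·49/73.36 ≈ 180.29, so AQI = 180.
Sub-indices: PM2.5→462, SO₂→196, CO→396, O₃→91, PM10→180. Ranked high→low: 462, 396, 196, 180, 91. Second-highest sub-index = 396.

396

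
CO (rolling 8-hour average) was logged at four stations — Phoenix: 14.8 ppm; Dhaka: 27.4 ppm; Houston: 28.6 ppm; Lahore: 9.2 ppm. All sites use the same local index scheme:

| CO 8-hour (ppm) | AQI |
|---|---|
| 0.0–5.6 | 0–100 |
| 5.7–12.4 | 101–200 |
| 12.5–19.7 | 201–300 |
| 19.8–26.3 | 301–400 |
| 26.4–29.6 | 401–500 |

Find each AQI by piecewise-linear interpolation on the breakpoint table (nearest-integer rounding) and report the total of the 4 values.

Phoenix: 14.8 lies in 12.5–19.7, so I_lo=201, I_hi=300, C_lo=12.5, C_hi=19.7.
(300−201)/(19.7−12.5) × (14.8−12.5) + 201 = 99/7.2 × 2.3 + 201 ≈ 232.63 → 233.
Dhaka 27.4: bracket 26.4–29.6 → index 401–500; slope 99/3.2, offset 1.0.
AQI = 401 + 99/3.2·1.0 ≈ 431.94 ⇒ 432.
Houston: row 26.4–29.6 (AQI 401–500). (500−401)·(28.6−26.4)/(29.6−26.4) + 401 = 99·2.2/3.2 + 401 ≈ 469.06 → 469.
Lahore: 9.2 lies in 5.7–12.4, so I_lo=101, I_hi=200, C_lo=5.7, C_hi=12.4.
(200−101)/(12.4−5.7) × (9.2−5.7) + 101 = 99/6.7 × 3.5 + 101 ≈ 152.72 → 153.
AQIs: Phoenix=233, Dhaka=432, Houston=469, Lahore=153. Sum = 233 + 432 + 469 + 153 = 1287.

1287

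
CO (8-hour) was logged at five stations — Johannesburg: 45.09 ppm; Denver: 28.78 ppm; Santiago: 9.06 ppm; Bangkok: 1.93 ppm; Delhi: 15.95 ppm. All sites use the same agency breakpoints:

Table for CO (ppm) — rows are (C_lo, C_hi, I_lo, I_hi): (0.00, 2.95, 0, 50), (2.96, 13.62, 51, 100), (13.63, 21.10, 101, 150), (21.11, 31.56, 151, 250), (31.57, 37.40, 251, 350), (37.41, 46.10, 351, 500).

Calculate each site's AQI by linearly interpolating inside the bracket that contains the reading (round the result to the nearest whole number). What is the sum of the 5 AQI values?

935

Johannesburg 45.09: bracket 37.41–46.10 → index 351–500; slope 149/8.69, offset 7.68.
AQI = 351 + 149/8.69·7.68 ≈ 482.68 ⇒ 483.
Denver 28.78: bracket 21.11–31.56 → index 151–250; slope 99/10.45, offset 7.67.
AQI = 151 + 99/10.45·7.67 ≈ 223.66 ⇒ 224.
Santiago: 9.06 ∈ [2.96, 13.62] ↔ index [51, 100].
51 + (9.06−2.96)·(100−51)/(13.62−2.96) = 51 + 6.10·49/10.66 ≈ 79.04, so AQI = 79.
Bangkok: 1.93 ∈ [0.00, 2.95] ↔ index [0, 50].
0 + (1.93−0.00)·(50−0)/(2.95−0.00) = 0 + 1.93·50/2.95 ≈ 32.71, so AQI = 33.
Delhi: 15.95 lies in 13.63–21.10, so I_lo=101, I_hi=150, C_lo=13.63, C_hi=21.10.
(150−101)/(21.10−13.63) × (15.95−13.63) + 101 = 49/7.47 × 2.32 + 101 ≈ 116.22 → 116.
AQIs: Johannesburg=483, Denver=224, Santiago=79, Bangkok=33, Delhi=116. Sum = 483 + 224 + 79 + 33 + 116 = 935.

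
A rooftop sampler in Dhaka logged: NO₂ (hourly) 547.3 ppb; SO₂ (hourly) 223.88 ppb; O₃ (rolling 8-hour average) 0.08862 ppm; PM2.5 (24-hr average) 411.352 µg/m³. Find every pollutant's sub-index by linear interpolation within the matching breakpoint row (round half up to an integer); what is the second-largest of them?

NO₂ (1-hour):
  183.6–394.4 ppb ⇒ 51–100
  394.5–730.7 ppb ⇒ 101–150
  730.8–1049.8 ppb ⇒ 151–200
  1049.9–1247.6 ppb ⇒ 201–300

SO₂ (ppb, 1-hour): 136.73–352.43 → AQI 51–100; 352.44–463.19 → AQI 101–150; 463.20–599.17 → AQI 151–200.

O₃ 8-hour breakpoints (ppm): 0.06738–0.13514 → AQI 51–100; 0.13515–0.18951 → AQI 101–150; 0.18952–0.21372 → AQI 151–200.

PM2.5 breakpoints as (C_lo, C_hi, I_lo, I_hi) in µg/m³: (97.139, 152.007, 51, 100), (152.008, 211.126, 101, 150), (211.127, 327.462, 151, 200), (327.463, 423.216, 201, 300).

NO₂ 547.3: bracket 394.5–730.7 → index 101–150; slope 49/336.2, offset 152.8.
AQI = 101 + 49/336.2·152.8 ≈ 123.27 ⇒ 123.
SO₂: 223.88 ∈ [136.73, 352.43] ↔ index [51, 100].
51 + (223.88−136.73)·(100−51)/(352.43−136.73) = 51 + 87.15·49/215.70 ≈ 70.80, so AQI = 71.
O₃: 0.08862 ∈ [0.06738, 0.13514] ↔ index [51, 100].
51 + (0.08862−0.06738)·(100−51)/(0.13514−0.06738) = 51 + 0.02124·49/0.06776 ≈ 66.36, so AQI = 66.
PM2.5: row 327.463–423.216 (AQI 201–300). (300−201)·(411.352−327.463)/(423.216−327.463) + 201 = 99·83.889/95.753 + 201 ≈ 287.73 → 288.
Sub-indices: NO₂→123, SO₂→71, O₃→66, PM2.5→288. Ranked high→low: 288, 123, 71, 66. Second-highest sub-index = 123.

123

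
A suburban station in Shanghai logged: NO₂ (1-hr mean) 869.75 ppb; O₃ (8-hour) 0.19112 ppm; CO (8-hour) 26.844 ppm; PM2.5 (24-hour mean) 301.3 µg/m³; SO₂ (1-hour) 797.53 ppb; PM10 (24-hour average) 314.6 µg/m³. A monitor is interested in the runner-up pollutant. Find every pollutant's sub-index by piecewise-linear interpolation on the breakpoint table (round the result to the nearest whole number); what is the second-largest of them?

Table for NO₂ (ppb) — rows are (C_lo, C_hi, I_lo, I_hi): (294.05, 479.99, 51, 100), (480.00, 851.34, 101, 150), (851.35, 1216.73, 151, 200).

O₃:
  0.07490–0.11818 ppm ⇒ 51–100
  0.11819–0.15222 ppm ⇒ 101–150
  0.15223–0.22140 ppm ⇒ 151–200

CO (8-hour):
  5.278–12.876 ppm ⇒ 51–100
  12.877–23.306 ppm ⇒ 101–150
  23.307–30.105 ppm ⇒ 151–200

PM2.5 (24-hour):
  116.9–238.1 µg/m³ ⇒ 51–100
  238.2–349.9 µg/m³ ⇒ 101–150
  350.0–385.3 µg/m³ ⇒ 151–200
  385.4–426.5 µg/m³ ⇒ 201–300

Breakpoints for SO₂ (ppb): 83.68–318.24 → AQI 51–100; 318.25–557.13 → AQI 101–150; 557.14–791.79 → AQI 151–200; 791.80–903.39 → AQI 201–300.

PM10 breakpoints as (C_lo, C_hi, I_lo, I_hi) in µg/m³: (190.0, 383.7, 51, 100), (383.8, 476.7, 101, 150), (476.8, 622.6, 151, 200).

NO₂ 869.75: bracket 851.35–1216.73 → index 151–200; slope 49/365.38, offset 18.40.
AQI = 151 + 49/365.38·18.40 ≈ 153.47 ⇒ 153.
O₃: row 0.15223–0.22140 (AQI 151–200). (200−151)·(0.19112−0.15223)/(0.22140−0.15223) + 151 = 49·0.03889/0.06917 + 151 ≈ 178.55 → 179.
CO: row 23.307–30.105 (AQI 151–200). (200−151)·(26.844−23.307)/(30.105−23.307) + 151 = 49·3.537/6.798 + 151 ≈ 176.49 → 176.
PM2.5: 301.3 lies in 238.2–349.9, so I_lo=101, I_hi=150, C_lo=238.2, C_hi=349.9.
(150−101)/(349.9−238.2) × (301.3−238.2) + 101 = 49/111.7 × 63.1 + 101 ≈ 128.68 → 129.
SO₂: 797.53 ∈ [791.80, 903.39] ↔ index [201, 300].
201 + (797.53−791.80)·(300−201)/(903.39−791.80) = 201 + 5.73·99/111.59 ≈ 206.08, so AQI = 206.
PM10: 314.6 lies in 190.0–383.7, so I_lo=51, I_hi=100, C_lo=190.0, C_hi=383.7.
(100−51)/(383.7−190.0) × (314.6−190.0) + 51 = 49/193.7 × 124.6 + 51 ≈ 82.52 → 83.
Sub-indices: NO₂→153, O₃→179, CO→176, PM2.5→129, SO₂→206, PM10→83. Ranked high→low: 206, 179, 176, 153, 129, 83. Second-highest sub-index = 179.

179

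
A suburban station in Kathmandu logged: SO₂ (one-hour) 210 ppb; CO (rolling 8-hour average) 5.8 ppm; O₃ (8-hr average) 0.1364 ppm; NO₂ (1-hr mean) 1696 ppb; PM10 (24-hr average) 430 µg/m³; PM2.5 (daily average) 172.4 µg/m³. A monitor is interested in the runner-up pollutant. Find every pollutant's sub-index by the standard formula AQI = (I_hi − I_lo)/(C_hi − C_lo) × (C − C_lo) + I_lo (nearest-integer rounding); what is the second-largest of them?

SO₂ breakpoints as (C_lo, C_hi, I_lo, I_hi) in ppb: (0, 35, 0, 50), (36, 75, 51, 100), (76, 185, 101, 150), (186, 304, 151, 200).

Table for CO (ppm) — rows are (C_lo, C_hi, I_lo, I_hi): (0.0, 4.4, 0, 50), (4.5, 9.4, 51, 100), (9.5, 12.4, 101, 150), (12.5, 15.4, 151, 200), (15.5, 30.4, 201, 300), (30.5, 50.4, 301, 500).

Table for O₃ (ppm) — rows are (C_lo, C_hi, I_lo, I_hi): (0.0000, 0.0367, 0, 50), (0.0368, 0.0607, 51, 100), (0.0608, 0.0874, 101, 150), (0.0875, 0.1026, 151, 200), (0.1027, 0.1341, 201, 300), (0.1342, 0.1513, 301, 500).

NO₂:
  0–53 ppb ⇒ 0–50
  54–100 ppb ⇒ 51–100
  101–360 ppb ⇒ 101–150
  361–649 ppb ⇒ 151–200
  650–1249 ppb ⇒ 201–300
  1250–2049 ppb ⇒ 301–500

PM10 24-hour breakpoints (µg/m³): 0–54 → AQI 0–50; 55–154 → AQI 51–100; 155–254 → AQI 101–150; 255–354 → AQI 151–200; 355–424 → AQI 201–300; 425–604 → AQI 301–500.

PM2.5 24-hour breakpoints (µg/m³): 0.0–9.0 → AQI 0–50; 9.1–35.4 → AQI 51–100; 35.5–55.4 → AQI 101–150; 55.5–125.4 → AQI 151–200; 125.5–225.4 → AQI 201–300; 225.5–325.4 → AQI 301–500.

SO₂: 210 lies in 186–304, so I_lo=151, I_hi=200, C_lo=186, C_hi=304.
(200−151)/(304−186) × (210−186) + 151 = 49/118 × 24 + 151 ≈ 160.97 → 161.
CO 5.8: bracket 4.5–9.4 → index 51–100; slope 49/4.9, offset 1.3.
AQI = 51 + 49/4.9·1.3 ≈ 64.00 ⇒ 64.
O₃: row 0.1342–0.1513 (AQI 301–500). (500−301)·(0.1364−0.1342)/(0.1513−0.1342) + 301 = 199·0.0022/0.0171 + 301 ≈ 326.60 → 327.
NO₂ 1696: bracket 1250–2049 → index 301–500; slope 199/799, offset 446.
AQI = 301 + 199/799·446 ≈ 412.08 ⇒ 412.
PM10: 430 ∈ [425, 604] ↔ index [301, 500].
301 + (430−425)·(500−301)/(604−425) = 301 + 5·199/179 ≈ 306.56, so AQI = 307.
PM2.5: 172.4 lies in 125.5–225.4, so I_lo=201, I_hi=300, C_lo=125.5, C_hi=225.4.
(300−201)/(225.4−125.5) × (172.4−125.5) + 201 = 99/99.9 × 46.9 + 201 ≈ 247.48 → 247.
Sub-indices: SO₂→161, CO→64, O₃→327, NO₂→412, PM10→307, PM2.5→247. Ranked high→low: 412, 327, 307, 247, 161, 64. Second-highest sub-index = 327.

327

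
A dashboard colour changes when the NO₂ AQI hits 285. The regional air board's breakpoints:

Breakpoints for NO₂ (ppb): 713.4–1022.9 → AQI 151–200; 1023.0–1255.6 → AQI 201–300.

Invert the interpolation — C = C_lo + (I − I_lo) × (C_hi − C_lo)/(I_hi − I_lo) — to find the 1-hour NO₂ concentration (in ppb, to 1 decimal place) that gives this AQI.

1220.4

AQI 285 lies in the 201–300 band, which corresponds to 1023.0–1255.6 ppb.
C = 1023.0 + (285−201)×(1255.6−1023.0)/(300−201) = 1023.0 + 84×232.6/99 ≈ 1220.358 ppb → 1220.4 ppb to 1 dp.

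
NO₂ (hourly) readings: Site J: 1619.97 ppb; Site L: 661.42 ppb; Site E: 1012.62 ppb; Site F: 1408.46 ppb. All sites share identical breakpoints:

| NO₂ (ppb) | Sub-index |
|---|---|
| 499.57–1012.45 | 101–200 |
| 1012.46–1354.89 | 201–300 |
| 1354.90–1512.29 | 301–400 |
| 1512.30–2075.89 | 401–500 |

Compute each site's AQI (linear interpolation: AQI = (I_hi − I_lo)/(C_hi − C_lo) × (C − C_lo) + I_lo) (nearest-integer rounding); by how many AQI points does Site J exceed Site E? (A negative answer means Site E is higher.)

219

Site J: 1619.97 lies in 1512.30–2075.89, so I_lo=401, I_hi=500, C_lo=1512.30, C_hi=2075.89.
(500−401)/(2075.89−1512.30) × (1619.97−1512.30) + 401 = 99/563.59 × 107.67 + 401 ≈ 419.91 → 420.
Site L: 661.42 lies in 499.57–1012.45, so I_lo=101, I_hi=200, C_lo=499.57, C_hi=1012.45.
(200−101)/(1012.45−499.57) × (661.42−499.57) + 101 = 99/512.88 × 161.85 + 101 ≈ 132.24 → 132.
Site E: 1012.62 lies in 1012.46–1354.89, so I_lo=201, I_hi=300, C_lo=1012.46, C_hi=1354.89.
(300−201)/(1354.89−1012.46) × (1012.62−1012.46) + 201 = 99/342.43 × 0.16 + 201 ≈ 201.05 → 201.
Site F: 1408.46 ∈ [1354.90, 1512.29] ↔ index [301, 400].
301 + (1408.46−1354.90)·(400−301)/(1512.29−1354.90) = 301 + 53.56·99/157.39 ≈ 334.69, so AQI = 335.
AQIs: Site J=420, Site L=132, Site E=201, Site F=335. Site J (420) − Site E (201) = 219.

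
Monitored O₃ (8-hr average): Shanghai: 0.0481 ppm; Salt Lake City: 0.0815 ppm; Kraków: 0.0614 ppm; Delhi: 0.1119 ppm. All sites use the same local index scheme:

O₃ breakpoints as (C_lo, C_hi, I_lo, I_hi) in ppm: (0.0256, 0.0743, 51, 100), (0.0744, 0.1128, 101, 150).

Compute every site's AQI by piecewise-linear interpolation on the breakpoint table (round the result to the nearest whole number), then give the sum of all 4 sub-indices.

Shanghai: row 0.0256–0.0743 (AQI 51–100). (100−51)·(0.0481−0.0256)/(0.0743−0.0256) + 51 = 49·0.0225/0.0487 + 51 ≈ 73.64 → 74.
Salt Lake City: 0.0815 lies in 0.0744–0.1128, so I_lo=101, I_hi=150, C_lo=0.0744, C_hi=0.1128.
(150−101)/(0.1128−0.0744) × (0.0815−0.0744) + 101 = 49/0.0384 × 0.0071 + 101 ≈ 110.06 → 110.
Kraków: 0.0614 ∈ [0.0256, 0.0743] ↔ index [51, 100].
51 + (0.0614−0.0256)·(100−51)/(0.0743−0.0256) = 51 + 0.0358·49/0.0487 ≈ 87.02, so AQI = 87.
Delhi 0.1119: bracket 0.0744–0.1128 → index 101–150; slope 49/0.0384, offset 0.0375.
AQI = 101 + 49/0.0384·0.0375 ≈ 148.85 ⇒ 149.
AQIs: Shanghai=74, Salt Lake City=110, Kraków=87, Delhi=149. Sum = 74 + 110 + 87 + 149 = 420.

420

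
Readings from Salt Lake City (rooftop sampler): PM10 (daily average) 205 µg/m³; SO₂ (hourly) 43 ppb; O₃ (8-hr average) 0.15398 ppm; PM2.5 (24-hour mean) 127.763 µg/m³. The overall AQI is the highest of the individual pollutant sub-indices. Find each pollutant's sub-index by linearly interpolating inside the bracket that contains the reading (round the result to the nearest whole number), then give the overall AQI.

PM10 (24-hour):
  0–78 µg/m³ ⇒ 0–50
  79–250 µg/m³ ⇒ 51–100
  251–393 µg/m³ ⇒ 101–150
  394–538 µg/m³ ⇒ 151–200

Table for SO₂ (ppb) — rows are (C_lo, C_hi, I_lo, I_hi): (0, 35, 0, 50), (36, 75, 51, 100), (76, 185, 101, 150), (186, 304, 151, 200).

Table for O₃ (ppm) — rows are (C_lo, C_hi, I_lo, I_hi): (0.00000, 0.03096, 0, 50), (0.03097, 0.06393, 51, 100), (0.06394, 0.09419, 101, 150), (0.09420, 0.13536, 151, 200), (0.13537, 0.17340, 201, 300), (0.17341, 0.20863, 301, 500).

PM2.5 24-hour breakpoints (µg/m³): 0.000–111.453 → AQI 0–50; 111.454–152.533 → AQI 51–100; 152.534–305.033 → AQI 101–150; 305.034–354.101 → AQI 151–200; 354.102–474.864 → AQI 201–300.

PM10: 205 ∈ [79, 250] ↔ index [51, 100].
51 + (205−79)·(100−51)/(250−79) = 51 + 126·49/171 ≈ 87.11, so AQI = 87.
SO₂ 43: bracket 36–75 → index 51–100; slope 49/39, offset 7.
AQI = 51 + 49/39·7 ≈ 59.79 ⇒ 60.
O₃: 0.15398 ∈ [0.13537, 0.17340] ↔ index [201, 300].
201 + (0.15398−0.13537)·(300−201)/(0.17340−0.13537) = 201 + 0.01861·99/0.03803 ≈ 249.45, so AQI = 249.
PM2.5: 127.763 ∈ [111.454, 152.533] ↔ index [51, 100].
51 + (127.763−111.454)·(100−51)/(152.533−111.454) = 51 + 16.309·49/41.079 ≈ 70.45, so AQI = 70.
Sub-indices: PM10→87, SO₂→60, O₃→249, PM2.5→70. Overall AQI = max = 249; dominant pollutant is O₃.
AQI 249: Very Unhealthy.

249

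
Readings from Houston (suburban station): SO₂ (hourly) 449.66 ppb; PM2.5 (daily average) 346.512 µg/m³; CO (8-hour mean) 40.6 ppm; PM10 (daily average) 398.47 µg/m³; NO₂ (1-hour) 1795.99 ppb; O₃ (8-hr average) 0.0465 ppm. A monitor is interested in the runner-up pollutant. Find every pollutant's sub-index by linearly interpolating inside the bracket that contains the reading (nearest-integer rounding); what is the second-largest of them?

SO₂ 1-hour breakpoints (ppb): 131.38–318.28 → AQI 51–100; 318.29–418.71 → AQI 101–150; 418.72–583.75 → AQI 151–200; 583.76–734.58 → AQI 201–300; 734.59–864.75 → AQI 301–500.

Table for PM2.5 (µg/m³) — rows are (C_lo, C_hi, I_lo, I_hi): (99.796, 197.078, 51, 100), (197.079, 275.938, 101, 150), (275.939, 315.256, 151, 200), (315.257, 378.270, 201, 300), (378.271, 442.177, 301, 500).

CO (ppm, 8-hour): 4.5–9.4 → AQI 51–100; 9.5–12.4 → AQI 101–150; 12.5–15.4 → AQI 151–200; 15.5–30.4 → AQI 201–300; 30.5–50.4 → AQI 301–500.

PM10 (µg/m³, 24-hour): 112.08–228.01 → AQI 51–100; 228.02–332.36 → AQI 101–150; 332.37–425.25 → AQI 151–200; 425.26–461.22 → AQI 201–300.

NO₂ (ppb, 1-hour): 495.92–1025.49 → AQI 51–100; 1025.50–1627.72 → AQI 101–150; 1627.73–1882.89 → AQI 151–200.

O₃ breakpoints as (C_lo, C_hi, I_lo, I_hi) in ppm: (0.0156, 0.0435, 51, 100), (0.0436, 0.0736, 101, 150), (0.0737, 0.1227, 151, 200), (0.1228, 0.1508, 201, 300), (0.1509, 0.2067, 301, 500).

SO₂ 449.66: bracket 418.72–583.75 → index 151–200; slope 49/165.03, offset 30.94.
AQI = 151 + 49/165.03·30.94 ≈ 160.19 ⇒ 160.
PM2.5: 346.512 lies in 315.257–378.270, so I_lo=201, I_hi=300, C_lo=315.257, C_hi=378.270.
(300−201)/(378.270−315.257) × (346.512−315.257) + 201 = 99/63.013 × 31.255 + 201 ≈ 250.10 → 250.
CO: row 30.5–50.4 (AQI 301–500). (500−301)·(40.6−30.5)/(50.4−30.5) + 301 = 199·10.1/19.9 + 301 ≈ 402.00 → 402.
PM10: row 332.37–425.25 (AQI 151–200). (200−151)·(398.47−332.37)/(425.25−332.37) + 151 = 49·66.10/92.88 + 151 ≈ 185.87 → 186.
NO₂ 1795.99: bracket 1627.73–1882.89 → index 151–200; slope 49/255.16, offset 168.26.
AQI = 151 + 49/255.16·168.26 ≈ 183.31 ⇒ 183.
O₃: 0.0465 lies in 0.0436–0.0736, so I_lo=101, I_hi=150, C_lo=0.0436, C_hi=0.0736.
(150−101)/(0.0736−0.0436) × (0.0465−0.0436) + 101 = 49/0.0300 × 0.0029 + 101 ≈ 105.74 → 106.
Sub-indices: SO₂→160, PM2.5→250, CO→402, PM10→186, NO₂→183, O₃→106. Ranked high→low: 402, 250, 186, 183, 160, 106. Second-highest sub-index = 250.

250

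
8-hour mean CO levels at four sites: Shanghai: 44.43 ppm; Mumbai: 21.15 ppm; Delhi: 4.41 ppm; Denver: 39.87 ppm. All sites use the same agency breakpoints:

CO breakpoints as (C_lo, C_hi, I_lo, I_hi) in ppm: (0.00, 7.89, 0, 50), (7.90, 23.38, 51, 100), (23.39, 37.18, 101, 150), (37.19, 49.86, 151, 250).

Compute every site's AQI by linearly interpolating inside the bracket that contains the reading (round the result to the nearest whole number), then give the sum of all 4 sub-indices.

Shanghai: 44.43 ∈ [37.19, 49.86] ↔ index [151, 250].
151 + (44.43−37.19)·(250−151)/(49.86−37.19) = 151 + 7.24·99/12.67 ≈ 207.57, so AQI = 208.
Mumbai: 21.15 ∈ [7.90, 23.38] ↔ index [51, 100].
51 + (21.15−7.90)·(100−51)/(23.38−7.90) = 51 + 13.25·49/15.48 ≈ 92.94, so AQI = 93.
Delhi: row 0.00–7.89 (AQI 0–50). (50−0)·(4.41−0.00)/(7.89−0.00) + 0 = 50·4.41/7.89 + 0 ≈ 27.95 → 28.
Denver: row 37.19–49.86 (AQI 151–250). (250−151)·(39.87−37.19)/(49.86−37.19) + 151 = 99·2.68/12.67 + 151 ≈ 171.94 → 172.
AQIs: Shanghai=208, Mumbai=93, Delhi=28, Denver=172. Sum = 208 + 93 + 28 + 172 = 501.

501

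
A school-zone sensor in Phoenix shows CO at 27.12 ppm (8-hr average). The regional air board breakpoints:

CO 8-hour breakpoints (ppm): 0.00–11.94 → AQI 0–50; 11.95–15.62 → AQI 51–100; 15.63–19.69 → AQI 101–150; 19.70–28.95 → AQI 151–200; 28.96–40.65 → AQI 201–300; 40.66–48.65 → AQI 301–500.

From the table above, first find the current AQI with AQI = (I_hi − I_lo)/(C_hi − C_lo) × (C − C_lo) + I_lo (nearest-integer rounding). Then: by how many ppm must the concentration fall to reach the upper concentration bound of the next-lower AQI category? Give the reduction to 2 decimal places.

CO 27.12: bracket 19.70–28.95 → index 151–200; slope 49/9.25, offset 7.42.
AQI = 151 + 49/9.25·7.42 ≈ 190.31 ⇒ 190.
Current AQI 190 is in the Unhealthy range (151–200). The next-lower category tops out at AQI 150, whose upper concentration bound is 19.69 ppm.
Reduction needed = 27.12 − 19.69 = 7.43 ppm.

7.43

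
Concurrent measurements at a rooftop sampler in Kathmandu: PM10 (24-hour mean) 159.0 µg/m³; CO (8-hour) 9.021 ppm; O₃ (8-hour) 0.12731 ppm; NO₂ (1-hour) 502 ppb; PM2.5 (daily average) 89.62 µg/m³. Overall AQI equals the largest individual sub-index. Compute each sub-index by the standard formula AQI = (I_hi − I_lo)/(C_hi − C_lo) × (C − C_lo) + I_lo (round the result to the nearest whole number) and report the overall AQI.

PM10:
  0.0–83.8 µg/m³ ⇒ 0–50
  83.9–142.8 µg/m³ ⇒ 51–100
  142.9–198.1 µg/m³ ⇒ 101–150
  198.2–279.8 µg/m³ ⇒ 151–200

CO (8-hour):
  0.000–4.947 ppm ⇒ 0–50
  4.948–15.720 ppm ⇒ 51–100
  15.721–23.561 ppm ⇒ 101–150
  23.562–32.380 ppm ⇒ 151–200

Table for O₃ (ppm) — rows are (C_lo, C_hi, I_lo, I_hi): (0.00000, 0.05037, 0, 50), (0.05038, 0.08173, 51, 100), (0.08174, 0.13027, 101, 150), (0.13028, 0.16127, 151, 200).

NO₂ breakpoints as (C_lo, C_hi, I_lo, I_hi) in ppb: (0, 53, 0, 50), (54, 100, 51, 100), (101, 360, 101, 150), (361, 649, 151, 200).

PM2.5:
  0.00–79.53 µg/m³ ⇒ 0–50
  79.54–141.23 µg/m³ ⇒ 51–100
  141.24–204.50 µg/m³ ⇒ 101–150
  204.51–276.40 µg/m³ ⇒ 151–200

175

PM10: 159.0 lies in 142.9–198.1, so I_lo=101, I_hi=150, C_lo=142.9, C_hi=198.1.
(150−101)/(198.1−142.9) × (159.0−142.9) + 101 = 49/55.2 × 16.1 + 101 ≈ 115.29 → 115.
CO: row 4.948–15.720 (AQI 51–100). (100−51)·(9.021−4.948)/(15.720−4.948) + 51 = 49·4.073/10.772 + 51 ≈ 69.53 → 70.
O₃: 0.12731 ∈ [0.08174, 0.13027] ↔ index [101, 150].
101 + (0.12731−0.08174)·(150−101)/(0.13027−0.08174) = 101 + 0.04557·49/0.04853 ≈ 147.01, so AQI = 147.
NO₂: 502 ∈ [361, 649] ↔ index [151, 200].
151 + (502−361)·(200−151)/(649−361) = 151 + 141·49/288 ≈ 174.99, so AQI = 175.
PM2.5: 89.62 lies in 79.54–141.23, so I_lo=51, I_hi=100, C_lo=79.54, C_hi=141.23.
(100−51)/(141.23−79.54) × (89.62−79.54) + 51 = 49/61.69 × 10.08 + 51 ≈ 59.01 → 59.
Sub-indices: PM10→115, CO→70, O₃→147, NO₂→175, PM2.5→59. Overall AQI = max = 175; dominant pollutant is NO₂.
AQI 175: Unhealthy.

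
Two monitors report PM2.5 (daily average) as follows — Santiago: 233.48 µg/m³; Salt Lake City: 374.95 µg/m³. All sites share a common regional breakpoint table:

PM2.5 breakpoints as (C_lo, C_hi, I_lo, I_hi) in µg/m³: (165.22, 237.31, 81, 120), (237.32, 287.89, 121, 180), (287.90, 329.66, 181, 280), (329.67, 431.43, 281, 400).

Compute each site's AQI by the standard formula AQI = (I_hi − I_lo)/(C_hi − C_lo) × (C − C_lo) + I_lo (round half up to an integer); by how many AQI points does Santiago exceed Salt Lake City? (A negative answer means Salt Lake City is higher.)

Santiago: 233.48 lies in 165.22–237.31, so I_lo=81, I_hi=120, C_lo=165.22, C_hi=237.31.
(120−81)/(237.31−165.22) × (233.48−165.22) + 81 = 39/72.09 × 68.26 + 81 ≈ 117.93 → 118.
Salt Lake City: row 329.67–431.43 (AQI 281–400). (400−281)·(374.95−329.67)/(431.43−329.67) + 281 = 119·45.28/101.76 + 281 ≈ 333.95 → 334.
AQIs: Santiago=118, Salt Lake City=334. Santiago (118) − Salt Lake City (334) = -216.

-216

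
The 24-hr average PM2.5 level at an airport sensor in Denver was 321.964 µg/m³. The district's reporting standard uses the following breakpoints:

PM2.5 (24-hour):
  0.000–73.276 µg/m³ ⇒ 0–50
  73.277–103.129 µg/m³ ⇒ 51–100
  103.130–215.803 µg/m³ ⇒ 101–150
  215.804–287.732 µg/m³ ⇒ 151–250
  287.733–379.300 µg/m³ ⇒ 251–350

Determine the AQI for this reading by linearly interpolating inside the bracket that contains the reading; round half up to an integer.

PM2.5: row 287.733–379.300 (AQI 251–350). (350−251)·(321.964−287.733)/(379.300−287.733) + 251 = 99·34.231/91.567 + 251 ≈ 288.01 → 288.

288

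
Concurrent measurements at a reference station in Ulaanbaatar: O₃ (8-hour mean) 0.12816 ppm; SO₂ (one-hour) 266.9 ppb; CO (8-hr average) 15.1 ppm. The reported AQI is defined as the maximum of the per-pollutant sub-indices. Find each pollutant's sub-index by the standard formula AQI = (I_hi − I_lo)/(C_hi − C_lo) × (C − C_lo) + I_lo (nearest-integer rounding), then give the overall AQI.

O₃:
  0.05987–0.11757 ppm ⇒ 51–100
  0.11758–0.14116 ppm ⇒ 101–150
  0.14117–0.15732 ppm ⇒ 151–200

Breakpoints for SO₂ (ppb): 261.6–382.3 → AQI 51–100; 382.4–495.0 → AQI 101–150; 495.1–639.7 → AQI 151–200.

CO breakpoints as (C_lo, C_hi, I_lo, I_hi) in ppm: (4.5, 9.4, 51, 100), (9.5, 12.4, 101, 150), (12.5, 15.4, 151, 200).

O₃: row 0.11758–0.14116 (AQI 101–150). (150−101)·(0.12816−0.11758)/(0.14116−0.11758) + 101 = 49·0.01058/0.02358 + 101 ≈ 122.99 → 123.
SO₂: 266.9 lies in 261.6–382.3, so I_lo=51, I_hi=100, C_lo=261.6, C_hi=382.3.
(100−51)/(382.3−261.6) × (266.9−261.6) + 51 = 49/120.7 × 5.3 + 51 ≈ 53.15 → 53.
CO: row 12.5–15.4 (AQI 151–200). (200−151)·(15.1−12.5)/(15.4−12.5) + 151 = 49·2.6/2.9 + 151 ≈ 194.93 → 195.
Sub-indices: O₃→123, SO₂→53, CO→195. Overall AQI = max = 195; dominant pollutant is CO.

195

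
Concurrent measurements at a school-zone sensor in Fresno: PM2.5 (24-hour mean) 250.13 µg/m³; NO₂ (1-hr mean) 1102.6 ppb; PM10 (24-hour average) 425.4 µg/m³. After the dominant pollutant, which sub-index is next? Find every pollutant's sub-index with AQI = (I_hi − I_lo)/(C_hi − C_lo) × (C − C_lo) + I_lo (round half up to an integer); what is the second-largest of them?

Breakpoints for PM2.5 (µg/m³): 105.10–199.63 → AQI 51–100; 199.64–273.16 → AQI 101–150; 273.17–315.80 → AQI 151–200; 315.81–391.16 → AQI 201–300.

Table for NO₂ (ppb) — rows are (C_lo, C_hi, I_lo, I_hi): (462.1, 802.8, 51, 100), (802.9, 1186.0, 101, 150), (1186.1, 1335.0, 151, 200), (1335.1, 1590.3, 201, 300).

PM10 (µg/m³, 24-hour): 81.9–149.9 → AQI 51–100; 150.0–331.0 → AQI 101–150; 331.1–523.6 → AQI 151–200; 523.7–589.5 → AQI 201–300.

PM2.5: row 199.64–273.16 (AQI 101–150). (150−101)·(250.13−199.64)/(273.16−199.64) + 101 = 49·50.49/73.52 + 101 ≈ 134.65 → 135.
NO₂: 1102.6 lies in 802.9–1186.0, so I_lo=101, I_hi=150, C_lo=802.9, C_hi=1186.0.
(150−101)/(1186.0−802.9) × (1102.6−802.9) + 101 = 49/383.1 × 299.7 + 101 ≈ 139.33 → 139.
PM10: 425.4 ∈ [331.1, 523.6] ↔ index [151, 200].
151 + (425.4−331.1)·(200−151)/(523.6−331.1) = 151 + 94.3·49/192.5 ≈ 175.00, so AQI = 175.
Sub-indices: PM2.5→135, NO₂→139, PM10→175. Ranked high→low: 175, 139, 135. Second-highest sub-index = 139.

139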